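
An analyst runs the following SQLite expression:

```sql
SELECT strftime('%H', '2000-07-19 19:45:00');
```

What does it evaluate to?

`%H` extracts the 2-digit hour (00-23): 19.

19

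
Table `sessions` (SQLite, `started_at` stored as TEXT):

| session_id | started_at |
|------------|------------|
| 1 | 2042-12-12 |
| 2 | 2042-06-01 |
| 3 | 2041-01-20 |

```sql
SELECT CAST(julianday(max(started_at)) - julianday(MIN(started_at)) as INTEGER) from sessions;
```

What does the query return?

691

MIN = 2041-01-20, MAX = 2042-12-12.
11 days remain in January 2041 after the 20th (31 − 20).
Full months from February 2041 through November 2042 contribute their day counts.
Then 12 days into December 2042.
Total: 11 + 28 + 31 + 30 + 31 + 30 + 31 + 31 + 30 + 31 + 30 + 31 + 31 + 28 + 31 + 30 + 31 + 30 + 31 + 31 + 30 + 31 + 30 + 12 = 691.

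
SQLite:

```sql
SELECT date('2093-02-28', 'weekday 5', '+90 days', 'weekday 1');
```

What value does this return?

`weekday 5` advances to the next Friday; 2093-02-28 is a Saturday, so it moves forward to 2093-03-06.
Applying '+90 days' to 2093-03-06: counting 90 days forward gives 2093-06-04.
`weekday 1` advances to the next Monday; 2093-06-04 is a Thursday, so it moves forward to 2093-06-08.

2093-06-08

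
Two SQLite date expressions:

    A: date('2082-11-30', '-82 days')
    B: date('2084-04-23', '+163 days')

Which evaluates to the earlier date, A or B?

A

A = 2082-09-09.
B = 2084-10-03.
A is earlier.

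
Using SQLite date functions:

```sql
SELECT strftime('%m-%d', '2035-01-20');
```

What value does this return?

01-20

`%m-%d` extracts the month-day: 01-20.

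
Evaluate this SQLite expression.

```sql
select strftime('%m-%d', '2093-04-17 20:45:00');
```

`%m-%d` extracts the month-day: 04-17.

04-17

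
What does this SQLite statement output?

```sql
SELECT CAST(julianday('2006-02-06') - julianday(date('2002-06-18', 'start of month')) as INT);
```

1346

`start of month` rewinds 2002-06-18 to 2002-06-01.
29 days remain in June 2002 after the 1st (30 − 1).
Full months from July 2002 through January 2006 contribute their day counts.
Then 6 days into February 2006.
Total: 29 + 31 + 31 + 30 + 31 + 30 + 31 + 31 + 28 + 31 + 30 + 31 + 30 + 31 + 31 + 30 + 31 + 30 + 31 + 31 + 29 + 31 + 30 + 31 + 30 + 31 + 31 + 30 + 31 + 30 + 31 + 31 + 28 + 31 + 30 + 31 + 30 + 31 + 31 + 30 + 31 + 30 + 31 + 31 + 6 = 1346.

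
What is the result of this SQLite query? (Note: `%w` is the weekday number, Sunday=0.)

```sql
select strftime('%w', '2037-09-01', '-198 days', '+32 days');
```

4

First apply '-198 days', '+32 days': 2037-09-01 → 2037-03-19.
2037-03-19 is a Thursday; with Sunday=0 that is 4.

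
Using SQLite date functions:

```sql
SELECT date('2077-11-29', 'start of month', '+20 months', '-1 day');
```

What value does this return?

`start of month` rewinds 2077-11-29 to 2077-11-01.
Adding +20 months to 2077-11-01 gives 2079-07-01.
Going back 1 day from 2079-07-01 reaches 2079-06-30 (last day of June, 30 days).

2079-06-30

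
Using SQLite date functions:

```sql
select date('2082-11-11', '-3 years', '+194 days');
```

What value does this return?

Adding -3 years to 2082-11-11 gives 2079-11-11.
Applying '+194 days' to 2079-11-11: counting 194 days forward gives 2080-05-23.

2080-05-23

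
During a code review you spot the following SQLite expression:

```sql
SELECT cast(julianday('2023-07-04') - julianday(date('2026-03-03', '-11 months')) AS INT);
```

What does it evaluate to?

Adding -11 months to 2026-03-03 gives 2025-04-03.
27 days remain in July 2023 after the 4th (31 − 4).
Full months from August 2023 through March 2025 contribute their day counts.
Then 3 days into April 2025.
Total: 27 + 31 + 30 + 31 + 30 + 31 + 31 + 29 + 31 + 30 + 31 + 30 + 31 + 31 + 30 + 31 + 30 + 31 + 31 + 28 + 31 + 3 = 639.
The subtraction is earlier − later, so the result is −639 → -639.

-639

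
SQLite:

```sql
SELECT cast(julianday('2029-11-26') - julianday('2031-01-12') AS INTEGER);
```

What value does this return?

-412

4 days remain in November 2029 after the 26th (30 − 26).
Full months from December 2029 through December 2030 contribute their day counts.
Then 12 days into January 2031.
Total: 4 + 31 + 31 + 28 + 31 + 30 + 31 + 30 + 31 + 31 + 30 + 31 + 30 + 31 + 12 = 412.
The subtraction is earlier − later, so the result is −412 → -412.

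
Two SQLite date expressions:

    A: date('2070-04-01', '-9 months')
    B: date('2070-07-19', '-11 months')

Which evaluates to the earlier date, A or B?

A = 2069-07-01.
B = 2069-08-19.
A is earlier.

A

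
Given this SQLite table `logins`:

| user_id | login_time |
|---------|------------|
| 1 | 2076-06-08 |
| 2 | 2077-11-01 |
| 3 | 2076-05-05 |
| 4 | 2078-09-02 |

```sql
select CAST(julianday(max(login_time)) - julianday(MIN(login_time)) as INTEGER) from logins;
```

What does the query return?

MIN = 2076-05-05, MAX = 2078-09-02.
26 days remain in May 2076 after the 5th (31 − 5).
Full months from June 2076 through August 2078 contribute their day counts.
Then 2 days into September 2078.
Total: 26 + 30 + 31 + 31 + 30 + 31 + 30 + 31 + 31 + 28 + 31 + 30 + 31 + 30 + 31 + 31 + 30 + 31 + 30 + 31 + 31 + 28 + 31 + 30 + 31 + 30 + 31 + 31 + 2 = 850.

850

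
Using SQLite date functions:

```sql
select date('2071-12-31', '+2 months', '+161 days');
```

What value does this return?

2072-08-10

Adding +2 months to 2071-12-31 targets 2072-02-31. February 2072 has only 29 days, so SQLite normalizes the 2-day overflow forward to 2072-03-02.
Applying '+161 days' to 2072-03-02: counting 161 days forward gives 2072-08-10.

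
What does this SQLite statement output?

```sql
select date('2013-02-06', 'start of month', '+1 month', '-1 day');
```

2013-02-28

`start of month` rewinds 2013-02-06 to 2013-02-01.
Adding +1 month to 2013-02-01 gives 2013-03-01.
Going back 1 day from 2013-03-01 reaches 2013-02-28 (last day of February, 28 days).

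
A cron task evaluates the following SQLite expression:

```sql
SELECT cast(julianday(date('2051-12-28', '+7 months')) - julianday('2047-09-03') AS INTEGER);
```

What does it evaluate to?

1790

Adding +7 months to 2051-12-28 gives 2052-07-28.
27 days remain in September 2047 after the 3rd (30 − 3).
Full months from October 2047 through June 2052 contribute their day counts.
Then 28 days into July 2052.
Total: 27 + 31 + 30 + 31 + 31 + 29 + 31 + 30 + 31 + 30 + 31 + 31 + 30 + 31 + 30 + 31 + 31 + 28 + 31 + 30 + 31 + 30 + 31 + 31 + 30 + 31 + 30 + 31 + 31 + 28 + 31 + 30 + 31 + 30 + 31 + 31 + 30 + 31 + 30 + 31 + 31 + 28 + 31 + 30 + 31 + 30 + 31 + 31 + 30 + 31 + 30 + 31 + 31 + 29 + 31 + 30 + 31 + 30 + 28 = 1790.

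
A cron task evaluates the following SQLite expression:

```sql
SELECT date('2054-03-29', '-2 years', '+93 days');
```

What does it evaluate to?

2052-06-30

Adding -2 years to 2054-03-29 gives 2052-03-29.
Applying '+93 days' to 2052-03-29: counting 93 days forward gives 2052-06-30.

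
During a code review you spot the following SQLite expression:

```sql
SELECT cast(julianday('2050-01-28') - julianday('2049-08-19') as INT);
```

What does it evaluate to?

12 days remain in August 2049 after the 19th (31 − 19).
September 2049: 30 days.
October 2049: 31 days.
November 2049: 30 days.
December 2049: 31 days.
Then 28 days into January 2050.
Total: 12 + 30 + 31 + 30 + 31 + 28 = 162.

162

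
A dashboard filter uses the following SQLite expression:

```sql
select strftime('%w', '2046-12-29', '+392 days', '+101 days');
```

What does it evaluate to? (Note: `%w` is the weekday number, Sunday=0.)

2

First apply '+392 days', '+101 days': 2046-12-29 → 2048-05-05.
2048-05-05 is a Tuesday; with Sunday=0 that is 2.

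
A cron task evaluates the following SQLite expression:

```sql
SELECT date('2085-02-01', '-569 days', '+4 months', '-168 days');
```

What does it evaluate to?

Applying '-569 days' to 2085-02-01: counting 569 days back gives 2083-07-13.
Adding +4 months to 2083-07-13 gives 2083-11-13.
Applying '-168 days' to 2083-11-13: counting 168 days back gives 2083-05-29.

2083-05-29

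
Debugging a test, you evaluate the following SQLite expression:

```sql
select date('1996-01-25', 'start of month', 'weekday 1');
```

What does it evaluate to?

1996-01-01

`start of month` rewinds 1996-01-25 to 1996-01-01.
`weekday 1` advances to the next Monday; 1996-01-01 is already a Monday, so it stays at 1996-01-01.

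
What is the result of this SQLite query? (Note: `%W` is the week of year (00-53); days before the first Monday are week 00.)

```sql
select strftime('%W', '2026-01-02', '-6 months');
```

First apply '-6 months': 2026-01-02 → 2025-07-02.
2025-07-02 is a Wednesday. SQLite's %W counts Mondays since the year started; the result is 26.

26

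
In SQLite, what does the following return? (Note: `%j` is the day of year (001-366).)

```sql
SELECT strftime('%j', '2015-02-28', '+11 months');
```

028

First apply '+11 months': 2015-02-28 → 2016-01-28.
Day-of-year for 2016-01-28: days since 2016-01-01 inclusive = 28, zero-padded to 028.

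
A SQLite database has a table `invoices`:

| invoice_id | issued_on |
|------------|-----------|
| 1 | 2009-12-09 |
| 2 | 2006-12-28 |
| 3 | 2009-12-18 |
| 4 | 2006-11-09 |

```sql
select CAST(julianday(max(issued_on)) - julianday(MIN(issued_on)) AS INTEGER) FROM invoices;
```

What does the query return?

MIN = 2006-11-09, MAX = 2009-12-18.
21 days remain in November 2006 after the 9th (30 − 9).
Full months from December 2006 through November 2009 contribute their day counts.
Then 18 days into December 2009.
Total: 21 + 31 + 31 + 28 + 31 + 30 + 31 + 30 + 31 + 31 + 30 + 31 + 30 + 31 + 31 + 29 + 31 + 30 + 31 + 30 + 31 + 31 + 30 + 31 + 30 + 31 + 31 + 28 + 31 + 30 + 31 + 30 + 31 + 31 + 30 + 31 + 30 + 18 = 1135.

1135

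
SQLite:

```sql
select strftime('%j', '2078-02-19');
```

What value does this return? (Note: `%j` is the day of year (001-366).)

050

Day-of-year for 2078-02-19: days since 2078-01-01 inclusive = 50, zero-padded to 050.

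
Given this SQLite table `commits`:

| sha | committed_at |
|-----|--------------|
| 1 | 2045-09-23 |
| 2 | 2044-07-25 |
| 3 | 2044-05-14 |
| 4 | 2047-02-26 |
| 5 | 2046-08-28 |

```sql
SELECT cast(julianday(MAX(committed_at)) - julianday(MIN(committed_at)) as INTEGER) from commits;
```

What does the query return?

1018

MIN = 2044-05-14, MAX = 2047-02-26.
17 days remain in May 2044 after the 14th (31 − 14).
Full months from June 2044 through January 2047 contribute their day counts.
Then 26 days into February 2047.
Total: 17 + 30 + 31 + 31 + 30 + 31 + 30 + 31 + 31 + 28 + 31 + 30 + 31 + 30 + 31 + 31 + 30 + 31 + 30 + 31 + 31 + 28 + 31 + 30 + 31 + 30 + 31 + 31 + 30 + 31 + 30 + 31 + 31 + 26 = 1018.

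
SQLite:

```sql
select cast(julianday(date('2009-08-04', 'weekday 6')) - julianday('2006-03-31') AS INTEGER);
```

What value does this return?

1226

`weekday 6` advances to the next Saturday; 2009-08-04 is a Tuesday, so it moves forward to 2009-08-08.
0 days remain in March 2006 after the 31st (31 − 31).
Full months from April 2006 through July 2009 contribute their day counts.
Then 8 days into August 2009.
Total: 0 + 30 + 31 + 30 + 31 + 31 + 30 + 31 + 30 + 31 + 31 + 28 + 31 + 30 + 31 + 30 + 31 + 31 + 30 + 31 + 30 + 31 + 31 + 29 + 31 + 30 + 31 + 30 + 31 + 31 + 30 + 31 + 30 + 31 + 31 + 28 + 31 + 30 + 31 + 30 + 31 + 8 = 1226.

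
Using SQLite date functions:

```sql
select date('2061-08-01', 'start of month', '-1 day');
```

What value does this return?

2061-07-31

`start of month` rewinds 2061-08-01 to 2061-08-01.
Going back 1 day from 2061-08-01 reaches 2061-07-31 (last day of July, 31 days).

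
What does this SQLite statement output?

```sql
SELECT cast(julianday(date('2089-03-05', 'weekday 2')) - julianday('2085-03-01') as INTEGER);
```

`weekday 2` advances to the next Tuesday; 2089-03-05 is a Saturday, so it moves forward to 2089-03-08.
30 days remain in March 2085 after the 1st (31 − 1).
Full months from April 2085 through February 2089 contribute their day counts.
Then 8 days into March 2089.
Total: 30 + 30 + 31 + 30 + 31 + 31 + 30 + 31 + 30 + 31 + 31 + 28 + 31 + 30 + 31 + 30 + 31 + 31 + 30 + 31 + 30 + 31 + 31 + 28 + 31 + 30 + 31 + 30 + 31 + 31 + 30 + 31 + 30 + 31 + 31 + 29 + 31 + 30 + 31 + 30 + 31 + 31 + 30 + 31 + 30 + 31 + 31 + 28 + 8 = 1468.

1468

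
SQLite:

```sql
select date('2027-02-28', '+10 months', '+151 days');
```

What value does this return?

Adding +10 months to 2027-02-28 gives 2027-12-28.
Applying '+151 days' to 2027-12-28: counting 151 days forward gives 2028-05-27.

2028-05-27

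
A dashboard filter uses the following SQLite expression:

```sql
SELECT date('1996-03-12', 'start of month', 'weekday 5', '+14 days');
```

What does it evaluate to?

`start of month` rewinds 1996-03-12 to 1996-03-01.
`weekday 5` advances to the next Friday; 1996-03-01 is already a Friday, so it stays at 1996-03-01.
Advancing 14 more days within March lands on 1996-03-15.

1996-03-15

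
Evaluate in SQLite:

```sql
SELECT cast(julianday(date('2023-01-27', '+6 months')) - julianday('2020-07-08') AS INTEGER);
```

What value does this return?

Adding +6 months to 2023-01-27 gives 2023-07-27.
23 days remain in July 2020 after the 8th (31 − 8).
Full months from August 2020 through June 2023 contribute their day counts.
Then 27 days into July 2023.
Total: 23 + 31 + 30 + 31 + 30 + 31 + 31 + 28 + 31 + 30 + 31 + 30 + 31 + 31 + 30 + 31 + 30 + 31 + 31 + 28 + 31 + 30 + 31 + 30 + 31 + 31 + 30 + 31 + 30 + 31 + 31 + 28 + 31 + 30 + 31 + 30 + 27 = 1114.

1114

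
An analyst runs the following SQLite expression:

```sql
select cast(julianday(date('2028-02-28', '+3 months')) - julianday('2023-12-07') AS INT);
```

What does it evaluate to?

Adding +3 months to 2028-02-28 gives 2028-05-28.
24 days remain in December 2023 after the 7th (31 − 7).
Full months from January 2024 through April 2028 contribute their day counts.
Then 28 days into May 2028.
Total: 24 + 31 + 29 + 31 + 30 + 31 + 30 + 31 + 31 + 30 + 31 + 30 + 31 + 31 + 28 + 31 + 30 + 31 + 30 + 31 + 31 + 30 + 31 + 30 + 31 + 31 + 28 + 31 + 30 + 31 + 30 + 31 + 31 + 30 + 31 + 30 + 31 + 31 + 28 + 31 + 30 + 31 + 30 + 31 + 31 + 30 + 31 + 30 + 31 + 31 + 29 + 31 + 30 + 28 = 1634.

1634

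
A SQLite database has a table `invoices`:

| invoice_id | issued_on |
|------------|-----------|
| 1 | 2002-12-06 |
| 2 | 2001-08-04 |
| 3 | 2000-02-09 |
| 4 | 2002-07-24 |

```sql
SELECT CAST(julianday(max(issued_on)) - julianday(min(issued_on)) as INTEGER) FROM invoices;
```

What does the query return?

MIN = 2000-02-09, MAX = 2002-12-06.
20 days remain in February 2000 after the 9th (29 − 9).
Full months from March 2000 through November 2002 contribute their day counts.
Then 6 days into December 2002.
Total: 20 + 31 + 30 + 31 + 30 + 31 + 31 + 30 + 31 + 30 + 31 + 31 + 28 + 31 + 30 + 31 + 30 + 31 + 31 + 30 + 31 + 30 + 31 + 31 + 28 + 31 + 30 + 31 + 30 + 31 + 31 + 30 + 31 + 30 + 6 = 1031.

1031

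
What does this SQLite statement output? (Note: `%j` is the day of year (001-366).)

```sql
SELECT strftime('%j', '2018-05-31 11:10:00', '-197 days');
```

319

First apply '-197 days': 2018-05-31 11:10:00 → 2017-11-15 11:10:00.
Day-of-year for 2017-11-15: days since 2017-01-01 inclusive = 319, zero-padded to 319.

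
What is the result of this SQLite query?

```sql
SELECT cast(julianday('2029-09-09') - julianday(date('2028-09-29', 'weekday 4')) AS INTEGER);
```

`weekday 4` advances to the next Thursday; 2028-09-29 is a Friday, so it moves forward to 2028-10-05.
26 days remain in October 2028 after the 5th (31 − 5).
Full months from November 2028 through August 2029 contribute their day counts.
Then 9 days into September 2029.
Total: 26 + 30 + 31 + 31 + 28 + 31 + 30 + 31 + 30 + 31 + 31 + 9 = 339.

339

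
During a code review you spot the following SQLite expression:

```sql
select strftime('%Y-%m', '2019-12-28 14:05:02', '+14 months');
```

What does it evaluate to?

2021-02

First apply '+14 months': 2019-12-28 14:05:02 → 2021-02-28 14:05:02.
`%Y-%m` extracts the year-month: 2021-02.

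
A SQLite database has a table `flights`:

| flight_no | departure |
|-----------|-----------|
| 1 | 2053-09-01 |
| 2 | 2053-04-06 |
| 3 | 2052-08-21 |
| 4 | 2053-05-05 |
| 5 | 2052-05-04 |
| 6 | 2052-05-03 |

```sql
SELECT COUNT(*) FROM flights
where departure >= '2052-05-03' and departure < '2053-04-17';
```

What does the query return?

4

Rows in [2052-05-03, 2053-04-17): 2053-04-06, 2052-08-21, 2052-05-04, 2052-05-03 → 4 rows.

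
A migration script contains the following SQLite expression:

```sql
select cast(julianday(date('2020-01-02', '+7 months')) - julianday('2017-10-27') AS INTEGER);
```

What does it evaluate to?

1010

Adding +7 months to 2020-01-02 gives 2020-08-02.
4 days remain in October 2017 after the 27th (31 − 27).
Full months from November 2017 through July 2020 contribute their day counts.
Then 2 days into August 2020.
Total: 4 + 30 + 31 + 31 + 28 + 31 + 30 + 31 + 30 + 31 + 31 + 30 + 31 + 30 + 31 + 31 + 28 + 31 + 30 + 31 + 30 + 31 + 31 + 30 + 31 + 30 + 31 + 31 + 29 + 31 + 30 + 31 + 30 + 31 + 2 = 1010.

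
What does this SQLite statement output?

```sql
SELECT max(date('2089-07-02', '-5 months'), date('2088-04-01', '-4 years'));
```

2089-02-02

date('2089-07-02', '-5 months') → 2089-02-02.
date('2088-04-01', '-4 years') → 2084-04-01.
Later of the two is 2089-02-02.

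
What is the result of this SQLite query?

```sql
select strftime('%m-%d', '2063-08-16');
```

`%m-%d` extracts the month-day: 08-16.

08-16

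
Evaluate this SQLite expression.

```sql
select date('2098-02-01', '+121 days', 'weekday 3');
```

Applying '+121 days' to 2098-02-01: counting 121 days forward gives 2098-06-02.
`weekday 3` advances to the next Wednesday; 2098-06-02 is a Monday, so it moves forward to 2098-06-04.

2098-06-04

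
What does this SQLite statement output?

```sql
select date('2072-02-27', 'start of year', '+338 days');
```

2072-12-04

`start of year` rewinds 2072-02-27 to 2072-01-01.
Applying '+338 days' to 2072-01-01: counting 338 days forward gives 2072-12-04.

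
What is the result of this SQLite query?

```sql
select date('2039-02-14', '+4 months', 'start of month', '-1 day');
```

Adding +4 months to 2039-02-14 gives 2039-06-14.
`start of month` rewinds 2039-06-14 to 2039-06-01.
Going back 1 day from 2039-06-01 reaches 2039-05-31 (last day of May, 31 days).

2039-05-31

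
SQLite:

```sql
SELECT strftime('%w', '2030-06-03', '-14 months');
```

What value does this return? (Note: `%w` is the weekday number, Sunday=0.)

2

First apply '-14 months': 2030-06-03 → 2029-04-03.
2029-04-03 is a Tuesday; with Sunday=0 that is 2.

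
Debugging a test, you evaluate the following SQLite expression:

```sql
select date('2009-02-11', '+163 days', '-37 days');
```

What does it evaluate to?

2009-06-17

Applying '+163 days' to 2009-02-11: counting 163 days forward gives 2009-07-24.
Going back 24 days from 2009-07-24 reaches 2009-06-30 (last day of June, 30 days).
Going back 13 days within June lands on 2009-06-17.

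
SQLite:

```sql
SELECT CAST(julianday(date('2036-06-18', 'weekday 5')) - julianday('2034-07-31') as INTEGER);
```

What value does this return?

690

`weekday 5` advances to the next Friday; 2036-06-18 is a Wednesday, so it moves forward to 2036-06-20.
0 days remain in July 2034 after the 31st (31 − 31).
Full months from August 2034 through May 2036 contribute their day counts.
Then 20 days into June 2036.
Total: 0 + 31 + 30 + 31 + 30 + 31 + 31 + 28 + 31 + 30 + 31 + 30 + 31 + 31 + 30 + 31 + 30 + 31 + 31 + 29 + 31 + 30 + 31 + 20 = 690.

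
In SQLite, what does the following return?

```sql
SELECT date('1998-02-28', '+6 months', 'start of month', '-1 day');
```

Adding +6 months to 1998-02-28 gives 1998-08-28.
`start of month` rewinds 1998-08-28 to 1998-08-01.
Going back 1 day from 1998-08-01 reaches 1998-07-31 (last day of July, 31 days).

1998-07-31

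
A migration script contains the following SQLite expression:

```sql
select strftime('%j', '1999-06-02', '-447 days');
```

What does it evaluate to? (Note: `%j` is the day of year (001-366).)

First apply '-447 days': 1999-06-02 → 1998-03-12.
Day-of-year for 1998-03-12: days since 1998-01-01 inclusive = 71, zero-padded to 071.

071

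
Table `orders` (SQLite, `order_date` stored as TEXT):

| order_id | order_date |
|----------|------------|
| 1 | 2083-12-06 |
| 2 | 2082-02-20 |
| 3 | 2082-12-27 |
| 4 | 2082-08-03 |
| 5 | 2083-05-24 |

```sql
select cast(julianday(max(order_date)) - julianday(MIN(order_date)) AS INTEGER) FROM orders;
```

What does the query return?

MIN = 2082-02-20, MAX = 2083-12-06.
8 days remain in February 2082 after the 20th (28 − 20).
Full months from March 2082 through November 2083 contribute their day counts.
Then 6 days into December 2083.
Total: 8 + 31 + 30 + 31 + 30 + 31 + 31 + 30 + 31 + 30 + 31 + 31 + 28 + 31 + 30 + 31 + 30 + 31 + 31 + 30 + 31 + 30 + 6 = 654.

654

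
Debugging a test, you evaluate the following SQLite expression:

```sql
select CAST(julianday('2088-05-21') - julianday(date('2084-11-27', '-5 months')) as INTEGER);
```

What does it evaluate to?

1424

Adding -5 months to 2084-11-27 gives 2084-06-27.
3 days remain in June 2084 after the 27th (30 − 27).
Full months from July 2084 through April 2088 contribute their day counts.
Then 21 days into May 2088.
Total: 3 + 31 + 31 + 30 + 31 + 30 + 31 + 31 + 28 + 31 + 30 + 31 + 30 + 31 + 31 + 30 + 31 + 30 + 31 + 31 + 28 + 31 + 30 + 31 + 30 + 31 + 31 + 30 + 31 + 30 + 31 + 31 + 28 + 31 + 30 + 31 + 30 + 31 + 31 + 30 + 31 + 30 + 31 + 31 + 29 + 31 + 30 + 21 = 1424.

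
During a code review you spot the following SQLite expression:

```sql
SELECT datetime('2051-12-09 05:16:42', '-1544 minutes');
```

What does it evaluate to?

2051-12-08 03:32:42

1544 minutes = 25h 44m; -1544 minutes from 2051-12-09 05:16:42 is 2051-12-08 03:32:42 (crosses midnight).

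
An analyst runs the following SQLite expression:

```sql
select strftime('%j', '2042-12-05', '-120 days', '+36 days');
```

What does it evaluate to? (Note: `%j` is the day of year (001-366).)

255

First apply '-120 days', '+36 days': 2042-12-05 → 2042-09-12.
Day-of-year for 2042-09-12: days since 2042-01-01 inclusive = 255, zero-padded to 255.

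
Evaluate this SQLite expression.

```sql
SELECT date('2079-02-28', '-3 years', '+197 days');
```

2076-09-12

Adding -3 years to 2079-02-28 gives 2076-02-28.
Applying '+197 days' to 2076-02-28: counting 197 days forward gives 2076-09-12.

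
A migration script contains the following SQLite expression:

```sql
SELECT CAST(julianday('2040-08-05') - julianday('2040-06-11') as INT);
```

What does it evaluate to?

19 days remain in June 2040 after the 11th (30 − 11).
July 2040: 31 days.
Then 5 days into August 2040.
Total: 19 + 31 + 5 = 55.

55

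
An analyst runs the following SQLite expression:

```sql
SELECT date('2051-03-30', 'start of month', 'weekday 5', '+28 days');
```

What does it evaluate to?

`start of month` rewinds 2051-03-30 to 2051-03-01.
`weekday 5` advances to the next Friday; 2051-03-01 is a Wednesday, so it moves forward to 2051-03-03.
Advancing 28 more days within March lands on 2051-03-31.

2051-03-31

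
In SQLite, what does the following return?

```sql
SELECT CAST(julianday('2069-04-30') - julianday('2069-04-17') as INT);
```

Both dates are in April 2069: 30 − 17 = 13.

13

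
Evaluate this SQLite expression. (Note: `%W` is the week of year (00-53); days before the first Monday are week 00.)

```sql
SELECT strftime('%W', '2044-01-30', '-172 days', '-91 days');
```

19

First apply '-172 days', '-91 days': 2044-01-30 → 2043-05-12.
2043-05-12 is a Tuesday. SQLite's %W counts Mondays since the year started; the result is 19.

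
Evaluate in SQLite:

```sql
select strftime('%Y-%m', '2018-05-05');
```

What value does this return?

2018-05

`%Y-%m` extracts the year-month: 2018-05.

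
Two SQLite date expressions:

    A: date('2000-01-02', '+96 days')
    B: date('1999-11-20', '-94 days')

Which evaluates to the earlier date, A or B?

B

A = 2000-04-07.
B = 1999-08-18.
B is earlier.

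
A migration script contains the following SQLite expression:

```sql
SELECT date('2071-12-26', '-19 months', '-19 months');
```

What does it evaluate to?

Adding -19 months to 2071-12-26 gives 2070-05-26.
Adding -19 months to 2070-05-26 gives 2068-10-26.

2068-10-26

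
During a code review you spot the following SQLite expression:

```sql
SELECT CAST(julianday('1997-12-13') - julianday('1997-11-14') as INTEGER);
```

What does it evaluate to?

29

16 days remain in November 1997 after the 14th (30 − 14).
Then 13 days into December 1997.
Total: 16 + 13 = 29.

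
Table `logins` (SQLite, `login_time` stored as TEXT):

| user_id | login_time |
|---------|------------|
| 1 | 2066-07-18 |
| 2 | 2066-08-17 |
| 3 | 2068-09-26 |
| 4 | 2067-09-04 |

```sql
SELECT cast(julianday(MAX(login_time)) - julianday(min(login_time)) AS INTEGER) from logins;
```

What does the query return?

801

MIN = 2066-07-18, MAX = 2068-09-26.
13 days remain in July 2066 after the 18th (31 − 18).
Full months from August 2066 through August 2068 contribute their day counts.
Then 26 days into September 2068.
Total: 13 + 31 + 30 + 31 + 30 + 31 + 31 + 28 + 31 + 30 + 31 + 30 + 31 + 31 + 30 + 31 + 30 + 31 + 31 + 29 + 31 + 30 + 31 + 30 + 31 + 31 + 26 = 801.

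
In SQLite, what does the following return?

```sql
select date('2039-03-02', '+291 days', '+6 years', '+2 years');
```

Applying '+291 days' to 2039-03-02: counting 291 days forward gives 2039-12-18.
Adding +6 years to 2039-12-18 gives 2045-12-18.
Adding +2 years to 2045-12-18 gives 2047-12-18.

2047-12-18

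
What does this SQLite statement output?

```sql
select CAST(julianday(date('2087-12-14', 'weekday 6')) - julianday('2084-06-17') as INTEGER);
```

`weekday 6` advances to the next Saturday; 2087-12-14 is a Sunday, so it moves forward to 2087-12-20.
13 days remain in June 2084 after the 17th (30 − 17).
Full months from July 2084 through November 2087 contribute their day counts.
Then 20 days into December 2087.
Total: 13 + 31 + 31 + 30 + 31 + 30 + 31 + 31 + 28 + 31 + 30 + 31 + 30 + 31 + 31 + 30 + 31 + 30 + 31 + 31 + 28 + 31 + 30 + 31 + 30 + 31 + 31 + 30 + 31 + 30 + 31 + 31 + 28 + 31 + 30 + 31 + 30 + 31 + 31 + 30 + 31 + 30 + 20 = 1281.

1281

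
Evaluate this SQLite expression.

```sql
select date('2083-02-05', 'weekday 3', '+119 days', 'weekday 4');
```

2083-06-10

`weekday 3` advances to the next Wednesday; 2083-02-05 is a Friday, so it moves forward to 2083-02-10.
Applying '+119 days' to 2083-02-10: counting 119 days forward gives 2083-06-09.
`weekday 4` advances to the next Thursday; 2083-06-09 is a Wednesday, so it moves forward to 2083-06-10.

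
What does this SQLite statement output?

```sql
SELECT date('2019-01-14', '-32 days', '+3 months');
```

Going back 14 days from 2019-01-14 reaches 2018-12-31 (last day of December, 31 days).
Going back 18 days within December lands on 2018-12-13.
Adding +3 months to 2018-12-13 gives 2019-03-13.

2019-03-13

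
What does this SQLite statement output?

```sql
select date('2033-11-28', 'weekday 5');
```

`weekday 5` advances to the next Friday; 2033-11-28 is a Monday, so it moves forward to 2033-12-02.

2033-12-02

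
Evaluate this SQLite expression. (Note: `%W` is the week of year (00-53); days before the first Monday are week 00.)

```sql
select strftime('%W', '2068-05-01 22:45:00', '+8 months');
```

00

First apply '+8 months': 2068-05-01 22:45:00 → 2069-01-01 22:45:00.
2069-01-01 is a Tuesday. SQLite's %W counts Mondays since the year started; the result is 00.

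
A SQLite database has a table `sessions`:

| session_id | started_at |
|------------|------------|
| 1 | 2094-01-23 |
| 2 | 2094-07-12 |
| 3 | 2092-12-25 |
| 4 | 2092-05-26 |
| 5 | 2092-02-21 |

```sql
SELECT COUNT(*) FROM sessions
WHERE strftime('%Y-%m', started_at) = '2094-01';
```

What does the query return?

Rows with year-month 2094-01: 2094-01-23 → 1.

1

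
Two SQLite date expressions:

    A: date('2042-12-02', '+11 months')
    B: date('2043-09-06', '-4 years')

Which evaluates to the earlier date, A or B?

B

A = 2043-11-02.
B = 2039-09-06.
B is earlier.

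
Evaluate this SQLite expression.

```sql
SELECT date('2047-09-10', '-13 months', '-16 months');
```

2045-04-10

Adding -13 months to 2047-09-10 gives 2046-08-10.
Adding -16 months to 2046-08-10 gives 2045-04-10.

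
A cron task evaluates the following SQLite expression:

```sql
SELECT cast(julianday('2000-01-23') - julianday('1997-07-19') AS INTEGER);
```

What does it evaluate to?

918

12 days remain in July 1997 after the 19th (31 − 19).
Full months from August 1997 through December 1999 contribute their day counts.
Then 23 days into January 2000.
Total: 12 + 31 + 30 + 31 + 30 + 31 + 31 + 28 + 31 + 30 + 31 + 30 + 31 + 31 + 30 + 31 + 30 + 31 + 31 + 28 + 31 + 30 + 31 + 30 + 31 + 31 + 30 + 31 + 30 + 31 + 23 = 918.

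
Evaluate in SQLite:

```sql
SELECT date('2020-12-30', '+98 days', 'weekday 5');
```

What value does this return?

Applying '+98 days' to 2020-12-30: counting 98 days forward gives 2021-04-07.
`weekday 5` advances to the next Friday; 2021-04-07 is a Wednesday, so it moves forward to 2021-04-09.

2021-04-09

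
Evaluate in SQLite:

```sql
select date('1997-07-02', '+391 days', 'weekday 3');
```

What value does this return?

Applying '+391 days' to 1997-07-02: counting 391 days forward gives 1998-07-28.
`weekday 3` advances to the next Wednesday; 1998-07-28 is a Tuesday, so it moves forward to 1998-07-29.

1998-07-29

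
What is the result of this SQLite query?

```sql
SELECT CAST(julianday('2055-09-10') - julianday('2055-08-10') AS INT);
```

21 days remain in August 2055 after the 10th (31 − 10).
Then 10 days into September 2055.
Total: 21 + 10 = 31.

31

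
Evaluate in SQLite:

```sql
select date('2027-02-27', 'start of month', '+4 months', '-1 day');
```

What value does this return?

`start of month` rewinds 2027-02-27 to 2027-02-01.
Adding +4 months to 2027-02-01 gives 2027-06-01.
Going back 1 day from 2027-06-01 reaches 2027-05-31 (last day of May, 31 days).

2027-05-31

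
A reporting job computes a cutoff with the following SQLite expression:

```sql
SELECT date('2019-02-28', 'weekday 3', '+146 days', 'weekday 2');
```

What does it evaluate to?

`weekday 3` advances to the next Wednesday; 2019-02-28 is a Thursday, so it moves forward to 2019-03-06.
Applying '+146 days' to 2019-03-06: counting 146 days forward gives 2019-07-30.
`weekday 2` advances to the next Tuesday; 2019-07-30 is already a Tuesday, so it stays at 2019-07-30.

2019-07-30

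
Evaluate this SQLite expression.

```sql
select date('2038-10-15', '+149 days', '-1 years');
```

2038-03-13

Applying '+149 days' to 2038-10-15: counting 149 days forward gives 2039-03-13.
Adding -1 year to 2039-03-13 gives 2038-03-13.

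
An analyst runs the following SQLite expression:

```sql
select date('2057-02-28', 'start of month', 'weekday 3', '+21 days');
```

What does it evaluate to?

`start of month` rewinds 2057-02-28 to 2057-02-01.
`weekday 3` advances to the next Wednesday; 2057-02-01 is a Thursday, so it moves forward to 2057-02-07.
Advancing 21 more days within February lands on 2057-02-28.

2057-02-28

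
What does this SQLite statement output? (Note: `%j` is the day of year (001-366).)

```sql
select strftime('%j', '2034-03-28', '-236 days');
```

216

First apply '-236 days': 2034-03-28 → 2033-08-04.
Day-of-year for 2033-08-04: days since 2033-01-01 inclusive = 216, zero-padded to 216.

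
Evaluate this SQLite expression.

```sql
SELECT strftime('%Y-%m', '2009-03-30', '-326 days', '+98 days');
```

2008-08

First apply '-326 days', '+98 days': 2009-03-30 → 2008-08-14.
`%Y-%m` extracts the year-month: 2008-08.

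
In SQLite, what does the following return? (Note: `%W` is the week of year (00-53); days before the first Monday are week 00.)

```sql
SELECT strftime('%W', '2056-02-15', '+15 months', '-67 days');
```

First apply '+15 months', '-67 days': 2056-02-15 → 2057-03-09.
2057-03-09 is a Friday. SQLite's %W counts Mondays since the year started; the result is 10.

10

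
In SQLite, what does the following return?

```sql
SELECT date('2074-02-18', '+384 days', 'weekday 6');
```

Applying '+384 days' to 2074-02-18: counting 384 days forward gives 2075-03-09.
`weekday 6` advances to the next Saturday; 2075-03-09 is already a Saturday, so it stays at 2075-03-09.

2075-03-09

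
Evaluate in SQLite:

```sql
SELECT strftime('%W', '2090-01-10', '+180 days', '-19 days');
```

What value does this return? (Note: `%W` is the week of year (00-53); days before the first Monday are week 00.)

25

First apply '+180 days', '-19 days': 2090-01-10 → 2090-06-20.
2090-06-20 is a Tuesday. SQLite's %W counts Mondays since the year started; the result is 25.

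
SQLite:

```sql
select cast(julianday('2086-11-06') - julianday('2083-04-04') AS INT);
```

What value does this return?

1312

26 days remain in April 2083 after the 4th (30 − 4).
Full months from May 2083 through October 2086 contribute their day counts.
Then 6 days into November 2086.
Total: 26 + 31 + 30 + 31 + 31 + 30 + 31 + 30 + 31 + 31 + 29 + 31 + 30 + 31 + 30 + 31 + 31 + 30 + 31 + 30 + 31 + 31 + 28 + 31 + 30 + 31 + 30 + 31 + 31 + 30 + 31 + 30 + 31 + 31 + 28 + 31 + 30 + 31 + 30 + 31 + 31 + 30 + 31 + 6 = 1312.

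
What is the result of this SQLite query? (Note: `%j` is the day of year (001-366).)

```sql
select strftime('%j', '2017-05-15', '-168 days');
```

333

First apply '-168 days': 2017-05-15 → 2016-11-28.
Day-of-year for 2016-11-28: days since 2016-01-01 inclusive = 333, zero-padded to 333.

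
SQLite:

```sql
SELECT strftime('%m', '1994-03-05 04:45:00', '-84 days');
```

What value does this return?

12

First apply '-84 days': 1994-03-05 04:45:00 → 1993-12-11 04:45:00.
`%m` extracts the 2-digit month (01-12): 12.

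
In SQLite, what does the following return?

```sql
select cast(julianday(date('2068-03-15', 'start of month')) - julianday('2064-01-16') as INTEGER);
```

1506

`start of month` rewinds 2068-03-15 to 2068-03-01.
15 days remain in January 2064 after the 16th (31 − 16).
Full months from February 2064 through February 2068 contribute their day counts.
Then 1 day into March 2068.
Total: 15 + 29 + 31 + 30 + 31 + 30 + 31 + 31 + 30 + 31 + 30 + 31 + 31 + 28 + 31 + 30 + 31 + 30 + 31 + 31 + 30 + 31 + 30 + 31 + 31 + 28 + 31 + 30 + 31 + 30 + 31 + 31 + 30 + 31 + 30 + 31 + 31 + 28 + 31 + 30 + 31 + 30 + 31 + 31 + 30 + 31 + 30 + 31 + 31 + 29 + 1 = 1506.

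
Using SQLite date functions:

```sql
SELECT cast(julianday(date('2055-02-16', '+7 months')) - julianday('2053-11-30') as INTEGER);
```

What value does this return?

655

Adding +7 months to 2055-02-16 gives 2055-09-16.
0 days remain in November 2053 after the 30th (30 − 30).
Full months from December 2053 through August 2055 contribute their day counts.
Then 16 days into September 2055.
Total: 0 + 31 + 31 + 28 + 31 + 30 + 31 + 30 + 31 + 31 + 30 + 31 + 30 + 31 + 31 + 28 + 31 + 30 + 31 + 30 + 31 + 31 + 16 = 655.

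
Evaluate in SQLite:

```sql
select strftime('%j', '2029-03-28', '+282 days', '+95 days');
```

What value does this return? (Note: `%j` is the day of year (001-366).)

099

First apply '+282 days', '+95 days': 2029-03-28 → 2030-04-09.
Day-of-year for 2030-04-09: days since 2030-01-01 inclusive = 99, zero-padded to 099.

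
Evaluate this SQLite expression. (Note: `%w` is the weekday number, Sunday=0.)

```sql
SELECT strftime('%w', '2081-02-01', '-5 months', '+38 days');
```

3

First apply '-5 months', '+38 days': 2081-02-01 → 2080-10-09.
2080-10-09 is a Wednesday; with Sunday=0 that is 3.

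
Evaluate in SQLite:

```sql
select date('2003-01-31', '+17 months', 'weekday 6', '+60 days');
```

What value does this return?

2004-09-01

Adding +17 months to 2003-01-31 targets 2004-06-31. June 2004 has only 30 days, so SQLite normalizes the 1-day overflow forward to 2004-07-01.
`weekday 6` advances to the next Saturday; 2004-07-01 is a Thursday, so it moves forward to 2004-07-03.
Applying '+60 days' to 2004-07-03: counting 60 days forward gives 2004-09-01.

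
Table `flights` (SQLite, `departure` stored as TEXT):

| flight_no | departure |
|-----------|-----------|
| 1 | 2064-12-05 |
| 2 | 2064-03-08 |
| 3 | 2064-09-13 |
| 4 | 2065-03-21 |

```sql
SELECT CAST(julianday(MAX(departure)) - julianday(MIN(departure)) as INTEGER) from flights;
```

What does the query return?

MIN = 2064-03-08, MAX = 2065-03-21.
23 days remain in March 2064 after the 8th (31 − 8).
Full months from April 2064 through February 2065 contribute their day counts.
Then 21 days into March 2065.
Total: 23 + 30 + 31 + 30 + 31 + 31 + 30 + 31 + 30 + 31 + 31 + 28 + 21 = 378.

378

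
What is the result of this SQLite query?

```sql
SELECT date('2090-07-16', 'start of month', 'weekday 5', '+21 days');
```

2090-07-28

`start of month` rewinds 2090-07-16 to 2090-07-01.
`weekday 5` advances to the next Friday; 2090-07-01 is a Saturday, so it moves forward to 2090-07-07.
Advancing 21 more days within July lands on 2090-07-28.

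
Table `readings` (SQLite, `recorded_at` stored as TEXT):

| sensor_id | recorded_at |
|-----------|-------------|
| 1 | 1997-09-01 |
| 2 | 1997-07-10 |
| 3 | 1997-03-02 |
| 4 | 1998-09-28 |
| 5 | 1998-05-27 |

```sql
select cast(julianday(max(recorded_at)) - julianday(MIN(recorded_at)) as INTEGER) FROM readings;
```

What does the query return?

MIN = 1997-03-02, MAX = 1998-09-28.
29 days remain in March 1997 after the 2nd (31 − 2).
Full months from April 1997 through August 1998 contribute their day counts.
Then 28 days into September 1998.
Total: 29 + 30 + 31 + 30 + 31 + 31 + 30 + 31 + 30 + 31 + 31 + 28 + 31 + 30 + 31 + 30 + 31 + 31 + 28 = 575.

575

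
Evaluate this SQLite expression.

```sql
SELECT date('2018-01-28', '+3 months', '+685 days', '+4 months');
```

2020-07-13

Adding +3 months to 2018-01-28 gives 2018-04-28.
Applying '+685 days' to 2018-04-28: counting 685 days forward gives 2020-03-13.
Adding +4 months to 2020-03-13 gives 2020-07-13.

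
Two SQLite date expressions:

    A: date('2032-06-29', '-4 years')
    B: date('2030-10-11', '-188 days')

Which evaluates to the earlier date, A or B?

A = 2028-06-29.
B = 2030-04-06.
A is earlier.

A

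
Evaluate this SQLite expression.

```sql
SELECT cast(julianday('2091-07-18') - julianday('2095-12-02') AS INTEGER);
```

-1598

13 days remain in July 2091 after the 18th (31 − 18).
Full months from August 2091 through November 2095 contribute their day counts.
Then 2 days into December 2095.
Total: 13 + 31 + 30 + 31 + 30 + 31 + 31 + 29 + 31 + 30 + 31 + 30 + 31 + 31 + 30 + 31 + 30 + 31 + 31 + 28 + 31 + 30 + 31 + 30 + 31 + 31 + 30 + 31 + 30 + 31 + 31 + 28 + 31 + 30 + 31 + 30 + 31 + 31 + 30 + 31 + 30 + 31 + 31 + 28 + 31 + 30 + 31 + 30 + 31 + 31 + 30 + 31 + 30 + 2 = 1598.
The subtraction is earlier − later, so the result is −1598 → -1598.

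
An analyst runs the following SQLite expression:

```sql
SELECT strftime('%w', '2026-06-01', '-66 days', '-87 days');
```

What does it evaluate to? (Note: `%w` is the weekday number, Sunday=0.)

First apply '-66 days', '-87 days': 2026-06-01 → 2025-12-30.
2025-12-30 is a Tuesday; with Sunday=0 that is 2.

2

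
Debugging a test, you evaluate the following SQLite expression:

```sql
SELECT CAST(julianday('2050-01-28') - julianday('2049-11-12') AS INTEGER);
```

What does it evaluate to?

77

18 days remain in November 2049 after the 12th (30 − 12).
December 2049: 31 days.
Then 28 days into January 2050.
Total: 18 + 31 + 28 = 77.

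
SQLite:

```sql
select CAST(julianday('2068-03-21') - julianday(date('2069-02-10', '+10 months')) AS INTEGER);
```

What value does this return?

Adding +10 months to 2069-02-10 gives 2069-12-10.
10 days remain in March 2068 after the 21st (31 − 21).
Full months from April 2068 through November 2069 contribute their day counts.
Then 10 days into December 2069.
Total: 10 + 30 + 31 + 30 + 31 + 31 + 30 + 31 + 30 + 31 + 31 + 28 + 31 + 30 + 31 + 30 + 31 + 31 + 30 + 31 + 30 + 10 = 629.
The subtraction is earlier − later, so the result is −629 → -629.

-629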